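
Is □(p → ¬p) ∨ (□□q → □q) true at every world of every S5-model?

Valid in S5

Tableau for the negation ¬(□(p → ¬p) ∨ (□□q → □q)):
1. ¬(□(p → ¬p) ∨ (□□q → □q)), u
2. ¬□(p → ¬p), u
3. ¬(□□q → □q), u
4. □□q, u
5. ¬□q, u
6. □q, u
7. q, u
8. ¬(p → ¬p), v
9. p, v
10. □q, v
11. q, v
12. ¬q, w
13. □q, w
14. q, w
Accessibility: uRu, uRv, uRw, vRu, vRv, vRw, wRu, wRv, wRw
Branch closes: q and ¬q both at w.
Every branch of the negation's tableau closes; the branch above is one of them.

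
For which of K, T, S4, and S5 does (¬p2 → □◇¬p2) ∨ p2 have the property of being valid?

S5

S4-tableau for the negation ¬((¬p2 → □◇¬p2) ∨ p2):
1. ¬((¬p2 → □◇¬p2) ∨ p2), 0
2. ¬(¬p2 → □◇¬p2), 0   [¬∨-rule on 1]
3. ¬p2, 0   [¬∨-rule on 1]
4. ¬□◇¬p2, 0   [¬→-rule on 2]
5. ¬◇¬p2, 1   [¬□-rule on 4: fresh world 1, 0R1]
6. p2, 1   [¬◇-rule on 5 via 1R1]
Accessibility: 0R0, 0R1, 1R1
Complete open branch: countermodel on an S4-frame, so not valid in S4, nor in K, T (the same frame is also a K-frame and a T-frame).
S5-tableau for the negation ¬((¬p2 → □◇¬p2) ∨ p2):
1. ¬((¬p2 → □◇¬p2) ∨ p2), 0
2. ¬(¬p2 → □◇¬p2), 0   [¬∨-rule on 1]
3. ¬p2, 0   [¬∨-rule on 1]
4. ¬□◇¬p2, 0   [¬→-rule on 2]
5. ¬◇¬p2, 1   [¬□-rule on 4: fresh world 1, 0R1]
6. p2, 0   [¬◇-rule on 5 via 1R0]
Accessibility: 0R0, 0R1, 1R0, 1R1
Branch closes: p2 and ¬p2 both at 0.
Every branch closes (one shown): valid in S5.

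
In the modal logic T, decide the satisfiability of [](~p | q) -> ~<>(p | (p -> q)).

1. [](~p | q) -> ~<>(p | (p -> q)), u
2. ~[](~p | q), u   [->-rule on 1 (branches; this branch)]
3. ~(~p | q), v   [~[]-rule on 2: fresh world v, uRv]
4. p, v   [~|-rule on 3]
5. ~q, v   [~|-rule on 3]
Accessibility: uRu, uRv, vRv

Satisfiable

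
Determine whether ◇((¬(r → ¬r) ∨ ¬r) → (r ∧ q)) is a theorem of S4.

Not valid

Tableau for the negation ¬◇((¬(r → ¬r) ∨ ¬r) → (r ∧ q)):
1. ¬◇((¬(r → ¬r) ∨ ¬r) → (r ∧ q)), u
2. ¬((¬(r → ¬r) ∨ ¬r) → (r ∧ q)), u   [¬◇-rule on 1 via uRu]
3. ¬(r → ¬r) ∨ ¬r, u   [¬→-rule on 2]
4. ¬(r ∧ q), u   [¬→-rule on 2]
5. ¬r, u   [∨-rule on 3 (branches; this branch)]
6. ¬q, u   [¬∧-rule on 4 (branches; this branch)]
Accessibility: uRu
The negation has an open branch (countermodel exists).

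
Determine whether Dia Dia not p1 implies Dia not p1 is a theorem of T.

No, not valid

Tableau for the negation not (Dia Dia not p1 implies Dia not p1):
1. not (Dia Dia not p1 implies Dia not p1), w0
2. Dia Dia not p1, w0   [neg-implies-rule on 1]
3. not Dia not p1, w0   [neg-implies-rule on 1]
4. p1, w0   [neg-Dia-rule on 3 via w0Rw0]
5. Dia not p1, w1   [Dia-rule on 2: fresh world w1, w0Rw1]
6. p1, w1   [neg-Dia-rule on 3 via w0Rw1]
7. not p1, w2   [Dia-rule on 5: fresh world w2, w1Rw2]
Accessibility: w0Rw0, w0Rw1, w1Rw1, w1Rw2, w2Rw2
The negation has an open branch (countermodel exists).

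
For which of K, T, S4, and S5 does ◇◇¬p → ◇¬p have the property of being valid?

S4, S5

S4-tableau for the negation ¬(◇◇¬p → ◇¬p):
1. ¬(◇◇¬p → ◇¬p), u
2. ◇◇¬p, u   [¬→-rule on 1]
3. ¬◇¬p, u   [¬→-rule on 1]
4. p, u   [¬◇-rule on 3 via uRu]
5. ◇¬p, v   [◇-rule on 2: fresh world v, uRv]
6. p, v   [¬◇-rule on 3 via uRv]
7. ¬p, w   [◇-rule on 5: fresh world w, vRw]
8. p, w   [¬◇-rule on 3 via uRw]
Accessibility: uRu, uRv, uRw, vRv, vRw, wRw
Branch closes: p and ¬p both at w.
Every branch closes (one shown): valid in S4, hence also in S5 (every theorem of S4 is a theorem of S5).
T-tableau for the negation ¬(◇◇¬p → ◇¬p):
1. ¬(◇◇¬p → ◇¬p), u
2. ◇◇¬p, u   [¬→-rule on 1]
3. ¬◇¬p, u   [¬→-rule on 1]
4. p, u   [¬◇-rule on 3 via uRu]
5. ◇¬p, v   [◇-rule on 2: fresh world v, uRv]
6. p, v   [¬◇-rule on 3 via uRv]
7. ¬p, w   [◇-rule on 5: fresh world w, vRw]
Accessibility: uRu, uRv, vRv, vRw, wRw
Complete open branch: countermodel on a T-frame, so not valid in T, nor in K (the same frame is also a K-frame).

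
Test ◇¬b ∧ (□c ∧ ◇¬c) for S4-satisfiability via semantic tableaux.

Unsatisfiable (every branch closes)

1. ◇¬b ∧ (□c ∧ ◇¬c), 0
2. ◇¬b, 0   [∧-rule on 1]
3. □c ∧ ◇¬c, 0   [∧-rule on 1]
4. □c, 0   [∧-rule on 3]
5. ◇¬c, 0   [∧-rule on 3]
6. c, 0   [□-rule on 4 via 0R0]
7. ¬b, 1   [◇-rule on 2: fresh world 1, 0R1]
8. c, 1   [□-rule on 4 via 0R1]
9. ¬c, 2   [◇-rule on 5: fresh world 2, 0R2]
10. c, 2   [□-rule on 4 via 0R2]
Accessibility: 0R0, 0R1, 0R2, 1R1, 2R2
Branch closes: c and ¬c both at 2.
All branches of the tableau close; one closing branch shown above.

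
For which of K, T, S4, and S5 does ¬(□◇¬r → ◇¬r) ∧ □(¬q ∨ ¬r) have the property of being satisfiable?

K

T-tableau for the formula:
1. ¬(□◇¬r → ◇¬r) ∧ □(¬q ∨ ¬r), u
2. ¬(□◇¬r → ◇¬r), u
3. □(¬q ∨ ¬r), u
4. □◇¬r, u
5. ¬◇¬r, u
6. ¬q ∨ ¬r, u
7. ◇¬r, u
8. r, u
9. ¬q, u
10. ¬r, v
11. ¬q ∨ ¬r, v
12. ◇¬r, v
13. r, v
Accessibility: uRu, uRv, vRv
Branch closes: r and ¬r both at v.
Every branch closes (one shown): unsatisfiable in T, hence also in S4, S5 (every S4/S5-frame is a T-frame).
K-tableau for the formula:
1. ¬(□◇¬r → ◇¬r) ∧ □(¬q ∨ ¬r), u
2. ¬(□◇¬r → ◇¬r), u
3. □(¬q ∨ ¬r), u
4. □◇¬r, u
5. ¬◇¬r, u
Complete open branch: satisfiable in K.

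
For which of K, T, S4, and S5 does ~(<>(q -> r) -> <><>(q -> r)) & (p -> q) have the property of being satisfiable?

K

K-tableau for the formula:
1. ~(<>(q -> r) -> <><>(q -> r)) & (p -> q), w0
2. ~(<>(q -> r) -> <><>(q -> r)), w0   [&-rule on 1]
3. p -> q, w0   [&-rule on 1]
4. <>(q -> r), w0   [~->-rule on 2]
5. ~<><>(q -> r), w0   [~->-rule on 2]
6. q, w0   [->-rule on 3 (branches; this branch)]
7. q -> r, w1   [<>-rule on 4: fresh world w1, w0Rw1]
8. ~<>(q -> r), w1   [~<>-rule on 5 via w0Rw1]
9. r, w1   [->-rule on 7 (branches; this branch)]
Accessibility: w0Rw1
Complete open branch: satisfiable in K.
T-tableau for the formula:
1. ~(<>(q -> r) -> <><>(q -> r)) & (p -> q), w0
2. ~(<>(q -> r) -> <><>(q -> r)), w0   [&-rule on 1]
3. p -> q, w0   [&-rule on 1]
4. <>(q -> r), w0   [~->-rule on 2]
5. ~<><>(q -> r), w0   [~->-rule on 2]
6. ~<>(q -> r), w0   [~<>-rule on 5 via w0Rw0]
7. ~(q -> r), w0   [~<>-rule on 6 via w0Rw0]
8. q, w0   [~->-rule on 7]
9. ~r, w0   [~->-rule on 7]
10. q -> r, w1   [<>-rule on 4: fresh world w1, w0Rw1]
11. ~<>(q -> r), w1   [~<>-rule on 5 via w0Rw1]
12. ~(q -> r), w1   [~<>-rule on 6 via w0Rw1]
13. q, w1   [~->-rule on 12]
14. ~r, w1   [~->-rule on 12]
15. r, w1   [->-rule on 10 (branches; this branch)]
Accessibility: w0Rw0, w0Rw1, w1Rw1
Branch closes: r and ~r both at w1.
Every branch closes (one shown): unsatisfiable in T, hence also in S4, S5 (every S4/S5-frame is a T-frame).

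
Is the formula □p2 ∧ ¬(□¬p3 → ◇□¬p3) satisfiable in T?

Unsatisfiable (every branch closes)

1. □p2 ∧ ¬(□¬p3 → ◇□¬p3), u
2. □p2, u   [∧-rule on 1]
3. ¬(□¬p3 → ◇□¬p3), u   [∧-rule on 1]
4. □¬p3, u   [¬→-rule on 3]
5. ¬◇□¬p3, u   [¬→-rule on 3]
6. p2, u   [□-rule on 2 via uRu]
7. ¬p3, u   [□-rule on 4 via uRu]
8. ¬□¬p3, u   [¬◇-rule on 5 via uRu]
9. p3, v   [¬□-rule on 8: fresh world v, uRv]
10. p2, v   [□-rule on 2 via uRv]
11. ¬p3, v   [□-rule on 4 via uRv]
Accessibility: uRu, uRv, vRv
Branch closes: p3 and ¬p3 both at v.
(One branch shown.) All branches close.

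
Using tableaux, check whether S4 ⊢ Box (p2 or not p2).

Tableau for the negation not Box (p2 or not p2):
1. not Box (p2 or not p2), u
2. not (p2 or not p2), v   [neg-Box-rule on 1: fresh world v, uRv]
3. not p2, v   [neg-or-rule on 2]
4. p2, v   [neg-or-rule on 2]
Accessibility: uRu, uRv, vRv
Branch closes: p2 and not p2 both at v.
Every branch of the negation's tableau closes; the branch above is one of them.

Valid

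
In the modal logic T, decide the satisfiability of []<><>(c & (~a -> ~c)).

Satisfiable (open branch found)

1. []<><>(c & (~a -> ~c)), 0
2. <><>(c & (~a -> ~c)), 0
3. <>(c & (~a -> ~c)), 1
4. <><>(c & (~a -> ~c)), 1
5. c & (~a -> ~c), 2
6. c, 2
7. ~a -> ~c, 2
8. a, 2
9. <>(c & (~a -> ~c)), 3
10. c & (~a -> ~c), 4
11. c, 4
12. ~a -> ~c, 4
13. a, 4
Accessibility: 0R0, 0R1, 1R1, 1R2, 1R3, 2R2, 3R3, 3R4, 4R4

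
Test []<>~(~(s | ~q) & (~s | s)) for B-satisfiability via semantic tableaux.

1. []<>~(~(s | ~q) & (~s | s)), 0
2. <>~(~(s | ~q) & (~s | s)), 0
3. ~(~(s | ~q) & (~s | s)), 1
4. <>~(~(s | ~q) & (~s | s)), 1
5. s | ~q, 1
6. ~q, 1
7. ~(~(s | ~q) & (~s | s)), 2
8. s | ~q, 2
9. ~q, 2
Accessibility: 0R0, 0R1, 1R0, 1R1, 1R2, 2R1, 2R2

Satisfiable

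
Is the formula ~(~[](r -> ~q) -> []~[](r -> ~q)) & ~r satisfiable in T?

1. ~(~[](r -> ~q) -> []~[](r -> ~q)) & ~r, u
2. ~(~[](r -> ~q) -> []~[](r -> ~q)), u   [&-rule on 1]
3. ~r, u   [&-rule on 1]
4. ~[](r -> ~q), u   [~->-rule on 2]
5. ~[]~[](r -> ~q), u   [~->-rule on 2]
6. ~(r -> ~q), v   [~[]-rule on 4: fresh world v, uRv]
7. r, v   [~->-rule on 6]
8. q, v   [~->-rule on 6]
9. [](r -> ~q), w   [~[]-rule on 5: fresh world w, uRw]
10. r -> ~q, w   [[]-rule on 9 via wRw]
11. ~q, w   [->-rule on 10 (branches; this branch)]
Accessibility: uRu, uRv, uRw, vRv, wRw

Satisfiable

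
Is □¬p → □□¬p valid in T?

Invalid (countermodel exists)

Tableau for the negation ¬(□¬p → □□¬p):
1. ¬(□¬p → □□¬p), u
2. □¬p, u
3. ¬□□¬p, u
4. ¬p, u
5. ¬□¬p, v
6. ¬p, v
7. p, w
Accessibility: uRu, uRv, vRv, vRw, wRw
The negation has an open branch (countermodel exists).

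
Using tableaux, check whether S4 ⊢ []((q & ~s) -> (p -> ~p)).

Tableau for the negation ~[]((q & ~s) -> (p -> ~p)):
1. ~[]((q & ~s) -> (p -> ~p)), u
2. ~((q & ~s) -> (p -> ~p)), v
3. q & ~s, v
4. ~(p -> ~p), v
5. q, v
6. ~s, v
7. p, v
Accessibility: uRu, uRv, vRv
The negation has an open branch (countermodel exists).

Invalid (countermodel exists)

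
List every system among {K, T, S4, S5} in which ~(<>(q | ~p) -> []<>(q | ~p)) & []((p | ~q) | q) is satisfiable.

K, T, S4

S5-tableau for the formula:
1. ~(<>(q | ~p) -> []<>(q | ~p)) & []((p | ~q) | q), 0
2. ~(<>(q | ~p) -> []<>(q | ~p)), 0
3. []((p | ~q) | q), 0
4. <>(q | ~p), 0
5. ~[]<>(q | ~p), 0
6. (p | ~q) | q, 0
7. p | ~q, 0
8. ~q, 0
9. q | ~p, 1
10. (p | ~q) | q, 1
11. ~p, 1
12. p | ~q, 1
13. ~q, 1
14. ~<>(q | ~p), 2
15. (p | ~q) | q, 2
16. ~(q | ~p), 0
17. p, 0
18. ~(q | ~p), 1
19. p, 1
Accessibility: 0R0, 0R1, 0R2, 1R0, 1R1, 1R2, 2R0, 2R1, 2R2
Branch closes: p and ~p both at 1.
Every branch closes (one shown): unsatisfiable in S5.
S4-tableau for the formula:
1. ~(<>(q | ~p) -> []<>(q | ~p)) & []((p | ~q) | q), 0
2. ~(<>(q | ~p) -> []<>(q | ~p)), 0
3. []((p | ~q) | q), 0
4. <>(q | ~p), 0
5. ~[]<>(q | ~p), 0
6. (p | ~q) | q, 0
7. q, 0
8. q | ~p, 1
9. (p | ~q) | q, 1
10. ~p, 1
11. q, 1
12. ~<>(q | ~p), 2
13. (p | ~q) | q, 2
14. ~(q | ~p), 2
15. ~q, 2
16. p, 2
17. p | ~q, 2
Accessibility: 0R0, 0R1, 0R2, 1R1, 2R2
Complete open branch: satisfiable in S4, hence also in K, T (this S4-model is also a K-model and a T-model).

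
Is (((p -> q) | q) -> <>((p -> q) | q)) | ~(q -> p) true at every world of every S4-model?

Yes, valid

Tableau for the negation ~((((p -> q) | q) -> <>((p -> q) | q)) | ~(q -> p)):
1. ~((((p -> q) | q) -> <>((p -> q) | q)) | ~(q -> p)), 0
2. ~(((p -> q) | q) -> <>((p -> q) | q)), 0
3. q -> p, 0
4. (p -> q) | q, 0
5. ~<>((p -> q) | q), 0
6. ~((p -> q) | q), 0
7. ~(p -> q), 0
8. ~q, 0
9. p, 0
10. p -> q, 0
11. q, 0
Accessibility: 0R0
Branch closes: q and ~q both at 0.
Every branch of the negation's tableau closes; the branch above is one of them.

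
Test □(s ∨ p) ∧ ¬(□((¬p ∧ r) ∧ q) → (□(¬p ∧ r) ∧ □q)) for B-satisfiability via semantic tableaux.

Unsatisfiable

1. □(s ∨ p) ∧ ¬(□((¬p ∧ r) ∧ q) → (□(¬p ∧ r) ∧ □q)), u
2. □(s ∨ p), u
3. ¬(□((¬p ∧ r) ∧ q) → (□(¬p ∧ r) ∧ □q)), u
4. □((¬p ∧ r) ∧ q), u
5. ¬(□(¬p ∧ r) ∧ □q), u
6. s ∨ p, u
7. (¬p ∧ r) ∧ q, u
8. ¬p ∧ r, u
9. q, u
10. ¬p, u
11. r, u
12. ¬□(¬p ∧ r), u
13. s, u
14. ¬(¬p ∧ r), v
15. s ∨ p, v
16. (¬p ∧ r) ∧ q, v
17. ¬p ∧ r, v
18. q, v
19. ¬p, v
20. r, v
21. ¬r, v
Accessibility: uRu, uRv, vRu, vRv
Branch closes: r and ¬r both at v.
(One branch shown.) All branches close.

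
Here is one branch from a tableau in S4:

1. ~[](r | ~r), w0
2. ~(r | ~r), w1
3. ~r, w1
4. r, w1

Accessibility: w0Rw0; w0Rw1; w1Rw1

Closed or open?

Yes, closed

Both r and ~r appear at w1.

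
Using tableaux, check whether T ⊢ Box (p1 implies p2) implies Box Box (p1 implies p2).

Tableau for the negation not (Box (p1 implies p2) implies Box Box (p1 implies p2)):
1. not (Box (p1 implies p2) implies Box Box (p1 implies p2)), 0
2. Box (p1 implies p2), 0
3. not Box Box (p1 implies p2), 0
4. p1 implies p2, 0
5. p2, 0
6. not Box (p1 implies p2), 1
7. p1 implies p2, 1
8. p2, 1
9. not (p1 implies p2), 2
10. p1, 2
11. not p2, 2
Accessibility: 0R0, 0R1, 1R1, 1R2, 2R2
The negation has an open branch (countermodel exists).

Not valid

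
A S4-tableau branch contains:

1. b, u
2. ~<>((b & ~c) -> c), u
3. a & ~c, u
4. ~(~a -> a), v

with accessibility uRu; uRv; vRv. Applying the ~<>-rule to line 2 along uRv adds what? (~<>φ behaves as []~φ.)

~((b & ~c) -> c), v

~<>φ behaves as []~φ: propagate the negated body to each accessible world.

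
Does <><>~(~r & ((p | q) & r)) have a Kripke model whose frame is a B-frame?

1. <><>~(~r & ((p | q) & r)), w0
2. <>~(~r & ((p | q) & r)), w1
3. ~(~r & ((p | q) & r)), w2
4. ~((p | q) & r), w2
5. ~r, w2
Accessibility: w0Rw0, w0Rw1, w1Rw0, w1Rw1, w1Rw2, w2Rw1, w2Rw2

Yes, satisfiable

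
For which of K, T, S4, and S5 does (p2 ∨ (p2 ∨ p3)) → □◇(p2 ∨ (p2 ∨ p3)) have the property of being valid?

S4-tableau for the negation ¬((p2 ∨ (p2 ∨ p3)) → □◇(p2 ∨ (p2 ∨ p3))):
1. ¬((p2 ∨ (p2 ∨ p3)) → □◇(p2 ∨ (p2 ∨ p3))), w0
2. p2 ∨ (p2 ∨ p3), w0   [¬→-rule on 1]
3. ¬□◇(p2 ∨ (p2 ∨ p3)), w0   [¬→-rule on 1]
4. p2 ∨ p3, w0   [∨-rule on 2 (branches; this branch)]
5. p3, w0   [∨-rule on 4 (branches; this branch)]
6. ¬◇(p2 ∨ (p2 ∨ p3)), w1   [¬□-rule on 3: fresh world w1, w0Rw1]
7. ¬(p2 ∨ (p2 ∨ p3)), w1   [¬◇-rule on 6 via w1Rw1]
8. ¬p2, w1   [¬∨-rule on 7]
9. ¬(p2 ∨ p3), w1   [¬∨-rule on 7]
10. ¬p3, w1   [¬∨-rule on 9]
Accessibility: w0Rw0, w0Rw1, w1Rw1
Complete open branch: countermodel on an S4-frame, so not valid in S4, nor in K, T (the same frame is also a K-frame and a T-frame).
S5-tableau for the negation ¬((p2 ∨ (p2 ∨ p3)) → □◇(p2 ∨ (p2 ∨ p3))):
1. ¬((p2 ∨ (p2 ∨ p3)) → □◇(p2 ∨ (p2 ∨ p3))), w0
2. p2 ∨ (p2 ∨ p3), w0   [¬→-rule on 1]
3. ¬□◇(p2 ∨ (p2 ∨ p3)), w0   [¬→-rule on 1]
4. p2 ∨ p3, w0   [∨-rule on 2 (branches; this branch)]
5. p3, w0   [∨-rule on 4 (branches; this branch)]
6. ¬◇(p2 ∨ (p2 ∨ p3)), w1   [¬□-rule on 3: fresh world w1, w0Rw1]
7. ¬(p2 ∨ (p2 ∨ p3)), w0   [¬◇-rule on 6 via w1Rw0]
8. ¬p2, w0   [¬∨-rule on 7]
9. ¬(p2 ∨ p3), w0   [¬∨-rule on 7]
10. ¬p3, w0   [¬∨-rule on 9]
Accessibility: w0Rw0, w0Rw1, w1Rw0, w1Rw1
Branch closes: p3 and ¬p3 both at w0.
Every branch closes (one shown): valid in S5.

S5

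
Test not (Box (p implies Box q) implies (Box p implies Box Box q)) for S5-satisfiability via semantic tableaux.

1. not (Box (p implies Box q) implies (Box p implies Box Box q)), 0
2. Box (p implies Box q), 0
3. not (Box p implies Box Box q), 0
4. Box p, 0
5. not Box Box q, 0
6. p implies Box q, 0
7. p, 0
8. Box q, 0
9. q, 0
10. not Box q, 1
11. p implies Box q, 1
12. p, 1
13. q, 1
14. Box q, 1
15. not q, 2
16. p implies Box q, 2
17. p, 2
18. q, 2
Accessibility: 0R0, 0R1, 0R2, 1R0, 1R1, 1R2, 2R0, 2R1, 2R2
Branch closes: q and not q both at 2.
(One branch shown.) All branches close.

Unsatisfiable (every branch closes)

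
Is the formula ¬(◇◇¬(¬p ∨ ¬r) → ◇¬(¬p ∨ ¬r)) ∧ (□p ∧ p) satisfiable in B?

Yes, satisfiable

1. ¬(◇◇¬(¬p ∨ ¬r) → ◇¬(¬p ∨ ¬r)) ∧ (□p ∧ p), 0
2. ¬(◇◇¬(¬p ∨ ¬r) → ◇¬(¬p ∨ ¬r)), 0   [∧-rule on 1]
3. □p ∧ p, 0   [∧-rule on 1]
4. ◇◇¬(¬p ∨ ¬r), 0   [¬→-rule on 2]
5. ¬◇¬(¬p ∨ ¬r), 0   [¬→-rule on 2]
6. □p, 0   [∧-rule on 3]
7. p, 0   [∧-rule on 3]
8. ¬p ∨ ¬r, 0   [¬◇-rule on 5 via 0R0]
9. ¬r, 0   [∨-rule on 8 (branches; this branch)]
10. ◇¬(¬p ∨ ¬r), 1   [◇-rule on 4: fresh world 1, 0R1]
11. ¬p ∨ ¬r, 1   [¬◇-rule on 5 via 0R1]
12. p, 1   [□-rule on 6 via 0R1]
13. ¬r, 1   [∨-rule on 11 (branches; this branch)]
14. ¬(¬p ∨ ¬r), 2   [◇-rule on 10: fresh world 2, 1R2]
15. p, 2   [¬∨-rule on 14]
16. r, 2   [¬∨-rule on 14]
Accessibility: 0R0, 0R1, 1R0, 1R1, 1R2, 2R1, 2R2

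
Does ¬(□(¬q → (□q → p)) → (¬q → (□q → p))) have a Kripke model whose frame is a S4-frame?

No, unsatisfiable

1. ¬(□(¬q → (□q → p)) → (¬q → (□q → p))), u
2. □(¬q → (□q → p)), u
3. ¬(¬q → (□q → p)), u
4. ¬q, u
5. ¬(□q → p), u
6. □q, u
7. ¬p, u
8. ¬q → (□q → p), u
9. q, u
Accessibility: uRu
Branch closes: q and ¬q both at u.
(One branch shown.) All branches close.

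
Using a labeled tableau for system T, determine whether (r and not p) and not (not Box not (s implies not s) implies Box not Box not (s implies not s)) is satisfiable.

Yes, satisfiable

1. (r and not p) and not (not Box not (s implies not s) implies Box not Box not (s implies not s)), w0
2. r and not p, w0
3. not (not Box not (s implies not s) implies Box not Box not (s implies not s)), w0
4. r, w0
5. not p, w0
6. not Box not (s implies not s), w0
7. not Box not Box not (s implies not s), w0
8. s implies not s, w1
9. not s, w1
10. Box not (s implies not s), w2
11. not (s implies not s), w2
12. s, w2
Accessibility: w0Rw0, w0Rw1, w0Rw2, w1Rw1, w2Rw2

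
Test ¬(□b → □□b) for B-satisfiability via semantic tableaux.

Satisfiable

1. ¬(□b → □□b), w0
2. □b, w0
3. ¬□□b, w0
4. b, w0
5. ¬□b, w1
6. b, w1
7. ¬b, w2
Accessibility: w0Rw0, w0Rw1, w1Rw0, w1Rw1, w1Rw2, w2Rw1, w2Rw2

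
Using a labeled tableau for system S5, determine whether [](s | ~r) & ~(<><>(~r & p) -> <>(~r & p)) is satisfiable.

Unsatisfiable

1. [](s | ~r) & ~(<><>(~r & p) -> <>(~r & p)), u
2. [](s | ~r), u
3. ~(<><>(~r & p) -> <>(~r & p)), u
4. <><>(~r & p), u
5. ~<>(~r & p), u
6. s | ~r, u
7. ~(~r & p), u
8. ~r, u
9. ~p, u
10. <>(~r & p), v
11. s | ~r, v
12. ~(~r & p), v
13. ~r, v
14. ~p, v
15. ~r & p, w
16. ~r, w
17. p, w
18. s | ~r, w
19. ~(~r & p), w
20. ~p, w
Accessibility: uRu, uRv, uRw, vRu, vRv, vRw, wRu, wRv, wRw
Branch closes: p and ~p both at w.
(One branch shown.) All branches close.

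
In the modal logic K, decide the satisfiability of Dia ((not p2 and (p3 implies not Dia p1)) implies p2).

Yes, satisfiable

1. Dia ((not p2 and (p3 implies not Dia p1)) implies p2), 0
2. (not p2 and (p3 implies not Dia p1)) implies p2, 1   [Dia-rule on 1: fresh world 1, 0R1]
3. p2, 1   [implies-rule on 2 (branches; this branch)]
Accessibility: 0R1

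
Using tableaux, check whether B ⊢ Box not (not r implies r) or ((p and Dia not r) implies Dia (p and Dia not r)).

Valid in B

Tableau for the negation not (Box not (not r implies r) or ((p and Dia not r) implies Dia (p and Dia not r))):
1. not (Box not (not r implies r) or ((p and Dia not r) implies Dia (p and Dia not r))), 0
2. not Box not (not r implies r), 0
3. not ((p and Dia not r) implies Dia (p and Dia not r)), 0
4. p and Dia not r, 0
5. not Dia (p and Dia not r), 0
6. p, 0
7. Dia not r, 0
8. not (p and Dia not r), 0
9. not Dia not r, 0
10. r, 0
11. not r implies r, 1
12. not (p and Dia not r), 1
13. r, 1
14. not Dia not r, 1
15. not r, 2
16. not (p and Dia not r), 2
17. r, 2
Accessibility: 0R0, 0R1, 0R2, 1R0, 1R1, 2R0, 2R2
Branch closes: r and not r both at 2.
Every branch of the negation's tableau closes; the branch above is one of them.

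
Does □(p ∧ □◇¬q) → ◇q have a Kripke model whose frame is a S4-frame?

Yes, satisfiable

1. □(p ∧ □◇¬q) → ◇q, 0
2. ◇q, 0
3. q, 1
Accessibility: 0R0, 0R1, 1R1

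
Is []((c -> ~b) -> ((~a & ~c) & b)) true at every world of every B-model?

Tableau for the negation ~[]((c -> ~b) -> ((~a & ~c) & b)):
1. ~[]((c -> ~b) -> ((~a & ~c) & b)), u
2. ~((c -> ~b) -> ((~a & ~c) & b)), v   [~[]-rule on 1: fresh world v, uRv]
3. c -> ~b, v   [~->-rule on 2]
4. ~((~a & ~c) & b), v   [~->-rule on 2]
5. ~b, v   [->-rule on 3 (branches; this branch)]
Accessibility: uRu, uRv, vRu, vRv
The negation has an open branch (countermodel exists).

Not valid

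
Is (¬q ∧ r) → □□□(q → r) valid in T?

Invalid (countermodel exists)

Tableau for the negation ¬((¬q ∧ r) → □□□(q → r)):
1. ¬((¬q ∧ r) → □□□(q → r)), u
2. ¬q ∧ r, u
3. ¬□□□(q → r), u
4. ¬q, u
5. r, u
6. ¬□□(q → r), v
7. ¬□(q → r), w
8. ¬(q → r), x
9. q, x
10. ¬r, x
Accessibility: uRu, uRv, vRv, vRw, wRw, wRx, xRx
The negation has an open branch (countermodel exists).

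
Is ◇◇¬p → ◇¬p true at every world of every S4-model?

Tableau for the negation ¬(◇◇¬p → ◇¬p):
1. ¬(◇◇¬p → ◇¬p), 0
2. ◇◇¬p, 0   [¬→-rule on 1]
3. ¬◇¬p, 0   [¬→-rule on 1]
4. p, 0   [¬◇-rule on 3 via 0R0]
5. ◇¬p, 1   [◇-rule on 2: fresh world 1, 0R1]
6. p, 1   [¬◇-rule on 3 via 0R1]
7. ¬p, 2   [◇-rule on 5: fresh world 2, 1R2]
8. p, 2   [¬◇-rule on 3 via 0R2]
Accessibility: 0R0, 0R1, 0R2, 1R1, 1R2, 2R2
Branch closes: p and ¬p both at 2.
All branches of the negation close; one closing branch shown above.

Yes, valid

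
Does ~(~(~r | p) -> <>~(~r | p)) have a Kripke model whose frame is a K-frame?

1. ~(~(~r | p) -> <>~(~r | p)), u
2. ~(~r | p), u
3. ~<>~(~r | p), u
4. r, u
5. ~p, u

Yes, satisfiable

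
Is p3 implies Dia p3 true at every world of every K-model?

Not valid

Tableau for the negation not (p3 implies Dia p3):
1. not (p3 implies Dia p3), 0
2. p3, 0
3. not Dia p3, 0
The negation has an open branch (countermodel exists).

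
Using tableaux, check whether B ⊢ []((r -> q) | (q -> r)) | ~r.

Valid in B

Tableau for the negation ~([]((r -> q) | (q -> r)) | ~r):
1. ~([]((r -> q) | (q -> r)) | ~r), u
2. ~[]((r -> q) | (q -> r)), u
3. r, u
4. ~((r -> q) | (q -> r)), v
5. ~(r -> q), v
6. ~(q -> r), v
7. r, v
8. ~q, v
9. q, v
10. ~r, v
Accessibility: uRu, uRv, vRu, vRv
Branch closes: q and ~q both at v.
Every branch of the negation's tableau closes; the branch above is one of them.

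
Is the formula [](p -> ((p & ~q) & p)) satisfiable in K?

1. [](p -> ((p & ~q) & p)), u

Satisfiable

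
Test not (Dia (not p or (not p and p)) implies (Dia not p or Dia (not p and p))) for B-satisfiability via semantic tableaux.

1. not (Dia (not p or (not p and p)) implies (Dia not p or Dia (not p and p))), w0
2. Dia (not p or (not p and p)), w0
3. not (Dia not p or Dia (not p and p)), w0
4. not Dia not p, w0
5. not Dia (not p and p), w0
6. p, w0
7. not (not p and p), w0
8. not p or (not p and p), w1
9. p, w1
10. not (not p and p), w1
11. not p and p, w1
12. not p, w1
Accessibility: w0Rw0, w0Rw1, w1Rw0, w1Rw1
Branch closes: p and not p both at w1.
Every branch closes; the branch above is one of them.

Unsatisfiable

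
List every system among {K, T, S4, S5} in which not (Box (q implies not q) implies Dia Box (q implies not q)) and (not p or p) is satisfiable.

K

K-tableau for the formula:
1. not (Box (q implies not q) implies Dia Box (q implies not q)) and (not p or p), 0
2. not (Box (q implies not q) implies Dia Box (q implies not q)), 0
3. not p or p, 0
4. Box (q implies not q), 0
5. not Dia Box (q implies not q), 0
6. p, 0
Complete open branch: satisfiable in K.
T-tableau for the formula:
1. not (Box (q implies not q) implies Dia Box (q implies not q)) and (not p or p), 0
2. not (Box (q implies not q) implies Dia Box (q implies not q)), 0
3. not p or p, 0
4. Box (q implies not q), 0
5. not Dia Box (q implies not q), 0
6. q implies not q, 0
7. not Box (q implies not q), 0
8. p, 0
9. not q, 0
10. not (q implies not q), 1
11. q, 1
12. q implies not q, 1
13. not Box (q implies not q), 1
14. not q, 1
Accessibility: 0R0, 0R1, 1R1
Branch closes: q and not q both at 1.
Every branch closes (one shown): unsatisfiable in T, hence also in S4, S5 (every S4/S5-frame is a T-frame).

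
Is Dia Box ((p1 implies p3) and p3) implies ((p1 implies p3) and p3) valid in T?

Tableau for the negation not (Dia Box ((p1 implies p3) and p3) implies ((p1 implies p3) and p3)):
1. not (Dia Box ((p1 implies p3) and p3) implies ((p1 implies p3) and p3)), 0
2. Dia Box ((p1 implies p3) and p3), 0   [neg-implies-rule on 1]
3. not ((p1 implies p3) and p3), 0   [neg-implies-rule on 1]
4. not p3, 0   [neg-and-rule on 3 (branches; this branch)]
5. Box ((p1 implies p3) and p3), 1   [Dia-rule on 2: fresh world 1, 0R1]
6. (p1 implies p3) and p3, 1   [Box-rule on 5 via 1R1]
7. p1 implies p3, 1   [and-rule on 6]
8. p3, 1   [and-rule on 6]
Accessibility: 0R0, 0R1, 1R1
The negation has an open branch (countermodel exists).

No, not valid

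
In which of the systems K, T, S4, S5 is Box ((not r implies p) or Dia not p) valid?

T-tableau for the negation not Box ((not r implies p) or Dia not p):
1. not Box ((not r implies p) or Dia not p), 0
2. not ((not r implies p) or Dia not p), 1
3. not (not r implies p), 1
4. not Dia not p, 1
5. not r, 1
6. not p, 1
7. p, 1
Accessibility: 0R0, 0R1, 1R1
Branch closes: p and not p both at 1.
Every branch closes (one shown): valid in T, hence also in S4, S5 (every theorem of T is a theorem of S4 and S5).
K-tableau for the negation not Box ((not r implies p) or Dia not p):
1. not Box ((not r implies p) or Dia not p), 0
2. not ((not r implies p) or Dia not p), 1
3. not (not r implies p), 1
4. not Dia not p, 1
5. not r, 1
6. not p, 1
Accessibility: 0R1
Complete open branch: countermodel on a K-frame, so not valid in K.

T, S4, S5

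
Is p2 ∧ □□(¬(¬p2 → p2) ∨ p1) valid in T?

Invalid (countermodel exists)

Tableau for the negation ¬(p2 ∧ □□(¬(¬p2 → p2) ∨ p1)):
1. ¬(p2 ∧ □□(¬(¬p2 → p2) ∨ p1)), u
2. ¬□□(¬(¬p2 → p2) ∨ p1), u   [¬∧-rule on 1 (branches; this branch)]
3. ¬□(¬(¬p2 → p2) ∨ p1), v   [¬□-rule on 2: fresh world v, uRv]
4. ¬(¬(¬p2 → p2) ∨ p1), w   [¬□-rule on 3: fresh world w, vRw]
5. ¬p2 → p2, w   [¬∨-rule on 4]
6. ¬p1, w   [¬∨-rule on 4]
7. p2, w   [→-rule on 5 (branches; this branch)]
Accessibility: uRu, uRv, vRv, vRw, wRw
The negation has an open branch (countermodel exists).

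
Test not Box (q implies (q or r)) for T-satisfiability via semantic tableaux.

Unsatisfiable (every branch closes)

1. not Box (q implies (q or r)), 0
2. not (q implies (q or r)), 1
3. q, 1
4. not (q or r), 1
5. not q, 1
6. not r, 1
Accessibility: 0R0, 0R1, 1R1
Branch closes: q and not q both at 1.
Every branch closes; the branch above is one of them.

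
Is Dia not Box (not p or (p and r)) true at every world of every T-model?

Not valid

Tableau for the negation not Dia not Box (not p or (p and r)):
1. not Dia not Box (not p or (p and r)), w0
2. Box (not p or (p and r)), w0   [neg-Dia-rule on 1 via w0Rw0]
3. not p or (p and r), w0   [Box-rule on 2 via w0Rw0]
4. p and r, w0   [or-rule on 3 (branches; this branch)]
5. p, w0   [and-rule on 4]
6. r, w0   [and-rule on 4]
Accessibility: w0Rw0
The negation has an open branch (countermodel exists).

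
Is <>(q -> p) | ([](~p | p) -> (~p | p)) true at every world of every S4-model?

Tableau for the negation ~(<>(q -> p) | ([](~p | p) -> (~p | p))):
1. ~(<>(q -> p) | ([](~p | p) -> (~p | p))), w0
2. ~<>(q -> p), w0   [~|-rule on 1]
3. ~([](~p | p) -> (~p | p)), w0   [~|-rule on 1]
4. [](~p | p), w0   [~->-rule on 3]
5. ~(~p | p), w0   [~->-rule on 3]
6. p, w0   [~|-rule on 5]
7. ~p, w0   [~|-rule on 5]
Accessibility: w0Rw0
Branch closes: p and ~p both at w0.
Every branch of the negation's tableau closes; the branch above is one of them.

Valid in S4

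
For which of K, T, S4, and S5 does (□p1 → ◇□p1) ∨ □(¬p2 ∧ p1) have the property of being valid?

K-tableau for the negation ¬((□p1 → ◇□p1) ∨ □(¬p2 ∧ p1)):
1. ¬((□p1 → ◇□p1) ∨ □(¬p2 ∧ p1)), w0
2. ¬(□p1 → ◇□p1), w0
3. ¬□(¬p2 ∧ p1), w0
4. □p1, w0
5. ¬◇□p1, w0
6. ¬(¬p2 ∧ p1), w1
7. p1, w1
8. ¬□p1, w1
9. p2, w1
10. ¬p1, w2
Accessibility: w0Rw1, w1Rw2
Complete open branch: countermodel on a K-frame, so not valid in K.
T-tableau for the negation ¬((□p1 → ◇□p1) ∨ □(¬p2 ∧ p1)):
1. ¬((□p1 → ◇□p1) ∨ □(¬p2 ∧ p1)), w0
2. ¬(□p1 → ◇□p1), w0
3. ¬□(¬p2 ∧ p1), w0
4. □p1, w0
5. ¬◇□p1, w0
6. p1, w0
7. ¬□p1, w0
8. ¬(¬p2 ∧ p1), w1
9. p1, w1
10. ¬□p1, w1
11. p2, w1
12. ¬p1, w2
13. p1, w2
Accessibility: w0Rw0, w0Rw1, w0Rw2, w1Rw1, w2Rw2
Branch closes: p1 and ¬p1 both at w2.
Every branch closes (one shown): valid in T, hence also in S4, S5 (every theorem of T is a theorem of S4 and S5).

T, S4, S5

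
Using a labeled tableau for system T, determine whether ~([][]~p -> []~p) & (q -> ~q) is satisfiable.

1. ~([][]~p -> []~p) & (q -> ~q), w0
2. ~([][]~p -> []~p), w0
3. q -> ~q, w0
4. [][]~p, w0
5. ~[]~p, w0
6. []~p, w0
7. ~p, w0
8. ~q, w0
9. p, w1
10. []~p, w1
11. ~p, w1
Accessibility: w0Rw0, w0Rw1, w1Rw1
Branch closes: p and ~p both at w1.
Every branch closes; the branch above is one of them.

Unsatisfiable (every branch closes)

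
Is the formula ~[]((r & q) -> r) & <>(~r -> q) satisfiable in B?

No, unsatisfiable

1. ~[]((r & q) -> r) & <>(~r -> q), 0
2. ~[]((r & q) -> r), 0
3. <>(~r -> q), 0
4. ~((r & q) -> r), 1
5. r & q, 1
6. ~r, 1
7. r, 1
8. q, 1
Accessibility: 0R0, 0R1, 1R0, 1R1
Branch closes: r and ~r both at 1.
(One branch shown.) All branches close.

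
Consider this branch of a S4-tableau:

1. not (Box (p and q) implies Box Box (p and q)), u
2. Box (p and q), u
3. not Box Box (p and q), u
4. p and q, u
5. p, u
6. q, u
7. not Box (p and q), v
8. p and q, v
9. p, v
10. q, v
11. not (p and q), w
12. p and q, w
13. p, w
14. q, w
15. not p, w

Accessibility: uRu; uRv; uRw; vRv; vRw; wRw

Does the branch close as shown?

Closed

Both p and not p appear at w.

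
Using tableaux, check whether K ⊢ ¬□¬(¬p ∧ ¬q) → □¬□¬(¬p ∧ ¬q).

Invalid (countermodel exists)

Tableau for the negation ¬(¬□¬(¬p ∧ ¬q) → □¬□¬(¬p ∧ ¬q)):
1. ¬(¬□¬(¬p ∧ ¬q) → □¬□¬(¬p ∧ ¬q)), w0
2. ¬□¬(¬p ∧ ¬q), w0
3. ¬□¬□¬(¬p ∧ ¬q), w0
4. ¬p ∧ ¬q, w1
5. ¬p, w1
6. ¬q, w1
7. □¬(¬p ∧ ¬q), w2
Accessibility: w0Rw1, w0Rw2
The negation has an open branch (countermodel exists).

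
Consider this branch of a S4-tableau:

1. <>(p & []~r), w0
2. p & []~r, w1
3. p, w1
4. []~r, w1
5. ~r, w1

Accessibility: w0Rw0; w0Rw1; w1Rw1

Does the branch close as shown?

Open

There is no literal clash: for every atom and world, at most one sign appears.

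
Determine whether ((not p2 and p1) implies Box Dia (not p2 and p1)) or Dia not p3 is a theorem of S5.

Tableau for the negation not (((not p2 and p1) implies Box Dia (not p2 and p1)) or Dia not p3):
1. not (((not p2 and p1) implies Box Dia (not p2 and p1)) or Dia not p3), w0
2. not ((not p2 and p1) implies Box Dia (not p2 and p1)), w0
3. not Dia not p3, w0
4. not p2 and p1, w0
5. not Box Dia (not p2 and p1), w0
6. not p2, w0
7. p1, w0
8. p3, w0
9. not Dia (not p2 and p1), w1
10. p3, w1
11. not (not p2 and p1), w0
12. not (not p2 and p1), w1
13. not p1, w0
Accessibility: w0Rw0, w0Rw1, w1Rw0, w1Rw1
Branch closes: p1 and not p1 both at w0.
Every branch of the negation's tableau closes; the branch above is one of them.

Yes, valid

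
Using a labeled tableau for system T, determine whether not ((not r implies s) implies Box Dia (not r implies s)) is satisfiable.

Satisfiable

1. not ((not r implies s) implies Box Dia (not r implies s)), 0
2. not r implies s, 0
3. not Box Dia (not r implies s), 0
4. s, 0
5. not Dia (not r implies s), 1
6. not (not r implies s), 1
7. not r, 1
8. not s, 1
Accessibility: 0R0, 0R1, 1R1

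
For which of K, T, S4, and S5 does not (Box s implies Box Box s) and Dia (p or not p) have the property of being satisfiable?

S4-tableau for the formula:
1. not (Box s implies Box Box s) and Dia (p or not p), 0
2. not (Box s implies Box Box s), 0
3. Dia (p or not p), 0
4. Box s, 0
5. not Box Box s, 0
6. s, 0
7. p or not p, 1
8. s, 1
9. not p, 1
10. not Box s, 2
11. s, 2
12. not s, 3
13. s, 3
Accessibility: 0R0, 0R1, 0R2, 0R3, 1R1, 2R2, 2R3, 3R3
Branch closes: s and not s both at 3.
Every branch closes (one shown): unsatisfiable in S4, hence also in S5 (every S5-frame is an S4-frame).
T-tableau for the formula:
1. not (Box s implies Box Box s) and Dia (p or not p), 0
2. not (Box s implies Box Box s), 0
3. Dia (p or not p), 0
4. Box s, 0
5. not Box Box s, 0
6. s, 0
7. p or not p, 1
8. s, 1
9. not p, 1
10. not Box s, 2
11. s, 2
12. not s, 3
Accessibility: 0R0, 0R1, 0R2, 1R1, 2R2, 2R3, 3R3
Complete open branch: satisfiable in T, hence also in K (this T-model is also a K-model).

K, T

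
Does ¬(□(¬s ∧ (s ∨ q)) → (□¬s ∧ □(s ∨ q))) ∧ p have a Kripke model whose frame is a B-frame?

1. ¬(□(¬s ∧ (s ∨ q)) → (□¬s ∧ □(s ∨ q))) ∧ p, u
2. ¬(□(¬s ∧ (s ∨ q)) → (□¬s ∧ □(s ∨ q))), u
3. p, u
4. □(¬s ∧ (s ∨ q)), u
5. ¬(□¬s ∧ □(s ∨ q)), u
6. ¬s ∧ (s ∨ q), u
7. ¬s, u
8. s ∨ q, u
9. ¬□(s ∨ q), u
10. q, u
11. ¬(s ∨ q), v
12. ¬s, v
13. ¬q, v
14. ¬s ∧ (s ∨ q), v
15. s ∨ q, v
16. q, v
Accessibility: uRu, uRv, vRu, vRv
Branch closes: q and ¬q both at v.
All branches of the tableau close; one closing branch shown above.

Unsatisfiable (every branch closes)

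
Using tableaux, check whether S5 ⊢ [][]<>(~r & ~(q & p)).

Invalid (countermodel exists)

Tableau for the negation ~[][]<>(~r & ~(q & p)):
1. ~[][]<>(~r & ~(q & p)), 0
2. ~[]<>(~r & ~(q & p)), 1
3. ~<>(~r & ~(q & p)), 2
4. ~(~r & ~(q & p)), 0
5. ~(~r & ~(q & p)), 1
6. ~(~r & ~(q & p)), 2
7. q & p, 0
8. q, 0
9. p, 0
10. q & p, 1
11. q, 1
12. p, 1
13. q & p, 2
14. q, 2
15. p, 2
Accessibility: 0R0, 0R1, 0R2, 1R0, 1R1, 1R2, 2R0, 2R1, 2R2
The negation has an open branch (countermodel exists).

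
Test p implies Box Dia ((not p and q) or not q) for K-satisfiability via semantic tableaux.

1. p implies Box Dia ((not p and q) or not q), w0
2. Box Dia ((not p and q) or not q), w0

Satisfiable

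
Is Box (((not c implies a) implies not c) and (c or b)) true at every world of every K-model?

Tableau for the negation not Box (((not c implies a) implies not c) and (c or b)):
1. not Box (((not c implies a) implies not c) and (c or b)), u
2. not (((not c implies a) implies not c) and (c or b)), v   [neg-Box-rule on 1: fresh world v, uRv]
3. not (c or b), v   [neg-and-rule on 2 (branches; this branch)]
4. not c, v   [neg-or-rule on 3]
5. not b, v   [neg-or-rule on 3]
Accessibility: uRv
The negation has an open branch (countermodel exists).

Invalid (countermodel exists)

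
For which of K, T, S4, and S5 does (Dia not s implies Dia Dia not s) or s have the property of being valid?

T, S4, S5

T-tableau for the negation not ((Dia not s implies Dia Dia not s) or s):
1. not ((Dia not s implies Dia Dia not s) or s), u
2. not (Dia not s implies Dia Dia not s), u   [neg-or-rule on 1]
3. not s, u   [neg-or-rule on 1]
4. Dia not s, u   [neg-implies-rule on 2]
5. not Dia Dia not s, u   [neg-implies-rule on 2]
6. not Dia not s, u   [neg-Dia-rule on 5 via uRu]
7. s, u   [neg-Dia-rule on 6 via uRu]
Accessibility: uRu
Branch closes: s and not s both at u.
Every branch closes (one shown): valid in T, hence also in S4, S5 (every theorem of T is a theorem of S4 and S5).
K-tableau for the negation not ((Dia not s implies Dia Dia not s) or s):
1. not ((Dia not s implies Dia Dia not s) or s), u
2. not (Dia not s implies Dia Dia not s), u   [neg-or-rule on 1]
3. not s, u   [neg-or-rule on 1]
4. Dia not s, u   [neg-implies-rule on 2]
5. not Dia Dia not s, u   [neg-implies-rule on 2]
6. not s, v   [Dia-rule on 4: fresh world v, uRv]
7. not Dia not s, v   [neg-Dia-rule on 5 via uRv]
Accessibility: uRv
Complete open branch: countermodel on a K-frame, so not valid in K.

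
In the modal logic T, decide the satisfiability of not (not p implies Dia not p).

1. not (not p implies Dia not p), 0
2. not p, 0
3. not Dia not p, 0
4. p, 0
Accessibility: 0R0
Branch closes: p and not p both at 0.
All branches of the tableau close; one closing branch shown above.

Unsatisfiable (every branch closes)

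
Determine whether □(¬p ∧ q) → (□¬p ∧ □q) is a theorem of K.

Valid

Tableau for the negation ¬(□(¬p ∧ q) → (□¬p ∧ □q)):
1. ¬(□(¬p ∧ q) → (□¬p ∧ □q)), 0
2. □(¬p ∧ q), 0
3. ¬(□¬p ∧ □q), 0
4. ¬□q, 0
5. ¬q, 1
6. ¬p ∧ q, 1
7. ¬p, 1
8. q, 1
Accessibility: 0R1
Branch closes: q and ¬q both at 1.
Every branch of the negation's tableau closes; the branch above is one of them.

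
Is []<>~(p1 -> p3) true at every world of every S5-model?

Tableau for the negation ~[]<>~(p1 -> p3):
1. ~[]<>~(p1 -> p3), w0
2. ~<>~(p1 -> p3), w1   [~[]-rule on 1: fresh world w1, w0Rw1]
3. p1 -> p3, w0   [~<>-rule on 2 via w1Rw0]
4. p1 -> p3, w1   [~<>-rule on 2 via w1Rw1]
5. p3, w0   [->-rule on 3 (branches; this branch)]
6. p3, w1   [->-rule on 4 (branches; this branch)]
Accessibility: w0Rw0, w0Rw1, w1Rw0, w1Rw1
The negation has an open branch (countermodel exists).

No, not valid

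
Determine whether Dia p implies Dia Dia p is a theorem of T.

Tableau for the negation not (Dia p implies Dia Dia p):
1. not (Dia p implies Dia Dia p), 0
2. Dia p, 0   [neg-implies-rule on 1]
3. not Dia Dia p, 0   [neg-implies-rule on 1]
4. not Dia p, 0   [neg-Dia-rule on 3 via 0R0]
5. not p, 0   [neg-Dia-rule on 4 via 0R0]
6. p, 1   [Dia-rule on 2: fresh world 1, 0R1]
7. not Dia p, 1   [neg-Dia-rule on 3 via 0R1]
8. not p, 1   [neg-Dia-rule on 4 via 0R1]
Accessibility: 0R0, 0R1, 1R1
Branch closes: p and not p both at 1.
All branches of the negation close; one closing branch shown above.

Valid in T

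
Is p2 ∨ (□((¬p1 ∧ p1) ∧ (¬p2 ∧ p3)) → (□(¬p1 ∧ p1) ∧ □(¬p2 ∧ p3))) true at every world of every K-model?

Yes, valid

Tableau for the negation ¬(p2 ∨ (□((¬p1 ∧ p1) ∧ (¬p2 ∧ p3)) → (□(¬p1 ∧ p1) ∧ □(¬p2 ∧ p3)))):
1. ¬(p2 ∨ (□((¬p1 ∧ p1) ∧ (¬p2 ∧ p3)) → (□(¬p1 ∧ p1) ∧ □(¬p2 ∧ p3)))), w0
2. ¬p2, w0   [¬∨-rule on 1]
3. ¬(□((¬p1 ∧ p1) ∧ (¬p2 ∧ p3)) → (□(¬p1 ∧ p1) ∧ □(¬p2 ∧ p3))), w0   [¬∨-rule on 1]
4. □((¬p1 ∧ p1) ∧ (¬p2 ∧ p3)), w0   [¬→-rule on 3]
5. ¬(□(¬p1 ∧ p1) ∧ □(¬p2 ∧ p3)), w0   [¬→-rule on 3]
6. ¬□(¬p2 ∧ p3), w0   [¬∧-rule on 5 (branches; this branch)]
7. ¬(¬p2 ∧ p3), w1   [¬□-rule on 6: fresh world w1, w0Rw1]
8. (¬p1 ∧ p1) ∧ (¬p2 ∧ p3), w1   [□-rule on 4 via w0Rw1]
9. ¬p1 ∧ p1, w1   [∧-rule on 8]
10. ¬p2 ∧ p3, w1   [∧-rule on 8]
11. ¬p1, w1   [∧-rule on 9]
12. p1, w1   [∧-rule on 9]
Accessibility: w0Rw1
Branch closes: p1 and ¬p1 both at w1.
Every branch of the negation's tableau closes; the branch above is one of them.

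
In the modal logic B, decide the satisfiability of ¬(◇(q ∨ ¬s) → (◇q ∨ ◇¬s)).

Unsatisfiable (every branch closes)

1. ¬(◇(q ∨ ¬s) → (◇q ∨ ◇¬s)), w0
2. ◇(q ∨ ¬s), w0
3. ¬(◇q ∨ ◇¬s), w0
4. ¬◇q, w0
5. ¬◇¬s, w0
6. ¬q, w0
7. s, w0
8. q ∨ ¬s, w1
9. ¬q, w1
10. s, w1
11. ¬s, w1
Accessibility: w0Rw0, w0Rw1, w1Rw0, w1Rw1
Branch closes: s and ¬s both at w1.
Every branch closes; the branch above is one of them.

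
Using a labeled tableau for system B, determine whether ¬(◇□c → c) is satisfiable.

No, unsatisfiable

1. ¬(◇□c → c), w0
2. ◇□c, w0   [¬→-rule on 1]
3. ¬c, w0   [¬→-rule on 1]
4. □c, w1   [◇-rule on 2: fresh world w1, w0Rw1]
5. c, w0   [□-rule on 4 via w1Rw0]
Accessibility: w0Rw0, w0Rw1, w1Rw0, w1Rw1
Branch closes: c and ¬c both at w0.
Every branch closes; the branch above is one of them.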